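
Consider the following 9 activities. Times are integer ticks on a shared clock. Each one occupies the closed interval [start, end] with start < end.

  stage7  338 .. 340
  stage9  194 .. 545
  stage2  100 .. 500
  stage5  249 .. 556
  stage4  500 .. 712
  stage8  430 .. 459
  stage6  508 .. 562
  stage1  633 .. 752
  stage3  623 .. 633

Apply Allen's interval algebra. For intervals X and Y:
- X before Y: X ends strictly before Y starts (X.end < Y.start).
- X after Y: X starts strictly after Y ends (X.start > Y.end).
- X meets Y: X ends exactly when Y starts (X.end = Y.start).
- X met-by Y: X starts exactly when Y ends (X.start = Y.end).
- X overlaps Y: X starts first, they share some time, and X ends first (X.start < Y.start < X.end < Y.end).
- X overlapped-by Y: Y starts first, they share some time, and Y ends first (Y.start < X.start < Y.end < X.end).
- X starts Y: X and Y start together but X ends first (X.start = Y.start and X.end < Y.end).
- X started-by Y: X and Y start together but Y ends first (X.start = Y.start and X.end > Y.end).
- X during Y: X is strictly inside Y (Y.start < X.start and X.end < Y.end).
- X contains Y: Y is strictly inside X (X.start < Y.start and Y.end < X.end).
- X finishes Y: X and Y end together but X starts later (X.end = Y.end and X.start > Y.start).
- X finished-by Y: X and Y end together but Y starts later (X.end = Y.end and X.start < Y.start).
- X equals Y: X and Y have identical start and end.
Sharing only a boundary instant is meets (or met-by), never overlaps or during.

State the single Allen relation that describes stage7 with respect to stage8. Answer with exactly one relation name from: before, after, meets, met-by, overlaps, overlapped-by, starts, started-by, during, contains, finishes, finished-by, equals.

before

stage7 = [338, 340]; stage8 = [430, 459].
Compare endpoints: stage7.start < stage8.start, stage7.start < stage8.end, stage7.end < stage8.start, stage7.end < stage8.end.
That pattern is 'before'.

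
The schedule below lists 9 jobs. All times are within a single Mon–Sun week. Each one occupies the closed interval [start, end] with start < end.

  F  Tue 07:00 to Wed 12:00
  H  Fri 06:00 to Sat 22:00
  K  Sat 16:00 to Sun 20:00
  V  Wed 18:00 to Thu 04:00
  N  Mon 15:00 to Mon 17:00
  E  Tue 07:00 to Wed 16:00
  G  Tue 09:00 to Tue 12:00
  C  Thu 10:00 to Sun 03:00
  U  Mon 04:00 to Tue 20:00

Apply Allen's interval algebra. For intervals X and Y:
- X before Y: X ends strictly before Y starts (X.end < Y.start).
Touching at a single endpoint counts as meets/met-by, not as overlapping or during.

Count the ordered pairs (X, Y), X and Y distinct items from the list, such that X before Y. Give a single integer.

26

Checking all 72 ordered pairs for relation 'before'; matching pairs in alphabetical order:
(E, C): E before C ✓
(E, H): E before H ✓
(E, K): E before K ✓
(E, V): E before V ✓
(F, C): F before C ✓
(F, H): F before H ✓
(F, K): F before K ✓
(F, V): F before V ✓
(G, C): G before C ✓
(G, H): G before H ✓
(G, K): G before K ✓
(G, V): G before V ✓
(N, C): N before C ✓
(N, E): N before E ✓
(N, F): N before F ✓
(N, G): N before G ✓
(N, H): N before H ✓
(N, K): N before K ✓
(N, V): N before V ✓
(U, C): U before C ✓
(U, H): U before H ✓
(U, K): U before K ✓
(U, V): U before V ✓
(V, C): V before C ✓
... plus 2 further pairs not listed.
Count: 26.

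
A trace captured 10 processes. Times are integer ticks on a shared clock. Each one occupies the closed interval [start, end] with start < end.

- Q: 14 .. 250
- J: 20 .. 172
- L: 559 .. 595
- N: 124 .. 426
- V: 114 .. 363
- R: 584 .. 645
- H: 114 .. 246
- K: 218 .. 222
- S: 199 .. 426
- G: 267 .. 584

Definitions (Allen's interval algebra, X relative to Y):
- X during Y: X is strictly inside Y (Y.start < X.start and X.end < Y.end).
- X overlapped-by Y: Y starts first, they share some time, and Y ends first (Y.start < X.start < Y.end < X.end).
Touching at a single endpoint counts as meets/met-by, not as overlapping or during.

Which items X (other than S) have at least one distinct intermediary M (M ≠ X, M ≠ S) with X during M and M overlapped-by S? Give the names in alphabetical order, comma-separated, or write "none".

none

Target S = [199, 426].
Intermediaries M with M overlapped-by S: G.
Via G — items with X during G: none.
Union: none.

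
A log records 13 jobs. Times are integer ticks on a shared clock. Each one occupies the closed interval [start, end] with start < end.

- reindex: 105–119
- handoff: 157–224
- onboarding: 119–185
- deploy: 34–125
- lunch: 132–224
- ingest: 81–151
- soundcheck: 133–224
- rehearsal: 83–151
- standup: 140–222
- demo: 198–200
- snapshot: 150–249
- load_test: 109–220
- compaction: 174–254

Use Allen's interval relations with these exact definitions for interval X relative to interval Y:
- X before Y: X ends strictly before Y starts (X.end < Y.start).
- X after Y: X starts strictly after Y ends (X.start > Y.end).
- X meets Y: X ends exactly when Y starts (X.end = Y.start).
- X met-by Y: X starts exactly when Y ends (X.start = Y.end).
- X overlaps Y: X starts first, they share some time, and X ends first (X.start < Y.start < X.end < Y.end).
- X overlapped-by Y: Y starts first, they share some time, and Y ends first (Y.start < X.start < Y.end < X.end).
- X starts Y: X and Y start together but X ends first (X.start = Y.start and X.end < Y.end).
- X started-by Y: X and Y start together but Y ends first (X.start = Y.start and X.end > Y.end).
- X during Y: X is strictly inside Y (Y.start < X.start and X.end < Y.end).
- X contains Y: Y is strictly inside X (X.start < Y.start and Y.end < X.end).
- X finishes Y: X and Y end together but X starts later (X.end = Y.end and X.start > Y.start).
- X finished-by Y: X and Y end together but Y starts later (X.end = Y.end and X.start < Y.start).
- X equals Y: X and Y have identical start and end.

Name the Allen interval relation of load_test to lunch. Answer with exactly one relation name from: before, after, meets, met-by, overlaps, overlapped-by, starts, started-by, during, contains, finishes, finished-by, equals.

overlaps

load_test = [109, 220]; lunch = [132, 224].
Compare endpoints: load_test.start < lunch.start, load_test.start < lunch.end, load_test.end > lunch.start, load_test.end < lunch.end.
That pattern is 'overlaps'.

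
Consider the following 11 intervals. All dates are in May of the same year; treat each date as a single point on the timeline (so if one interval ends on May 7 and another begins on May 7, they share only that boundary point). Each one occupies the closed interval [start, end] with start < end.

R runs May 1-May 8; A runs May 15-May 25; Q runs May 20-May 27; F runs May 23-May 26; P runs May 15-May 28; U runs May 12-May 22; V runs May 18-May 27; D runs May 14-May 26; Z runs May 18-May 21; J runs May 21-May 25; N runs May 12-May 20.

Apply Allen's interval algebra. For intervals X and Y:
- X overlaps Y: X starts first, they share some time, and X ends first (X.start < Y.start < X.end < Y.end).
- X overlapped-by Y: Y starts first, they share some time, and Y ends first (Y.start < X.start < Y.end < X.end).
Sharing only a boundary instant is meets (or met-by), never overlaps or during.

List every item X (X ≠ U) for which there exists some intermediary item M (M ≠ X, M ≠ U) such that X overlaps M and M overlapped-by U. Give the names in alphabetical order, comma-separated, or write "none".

A, D, N, Z

Target U = [May 12, May 22].
Intermediaries M with M overlapped-by U: A, D, J, P, Q, V.
Via A — items with X overlaps A: N.
Via D — items with X overlaps D: N.
Via J — items with X overlaps J: none.
Via P — items with X overlaps P: D, N.
Via Q — items with X overlaps Q: A, D, Z.
Via V — items with X overlaps V: A, D, N.
Union: A, D, N, Z.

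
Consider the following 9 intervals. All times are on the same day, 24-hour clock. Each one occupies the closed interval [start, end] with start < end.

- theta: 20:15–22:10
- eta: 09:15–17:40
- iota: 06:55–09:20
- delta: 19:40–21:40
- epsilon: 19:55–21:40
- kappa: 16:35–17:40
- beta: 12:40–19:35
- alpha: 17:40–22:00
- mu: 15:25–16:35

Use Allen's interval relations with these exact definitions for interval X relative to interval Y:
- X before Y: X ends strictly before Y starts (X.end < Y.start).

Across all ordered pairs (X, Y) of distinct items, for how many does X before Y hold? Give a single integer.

Checking all 72 ordered pairs for relation 'before'; matching pairs in alphabetical order:
(beta, delta): beta before delta ✓
(beta, epsilon): beta before epsilon ✓
(beta, theta): beta before theta ✓
(eta, delta): eta before delta ✓
(eta, epsilon): eta before epsilon ✓
(eta, theta): eta before theta ✓
(iota, alpha): iota before alpha ✓
(iota, beta): iota before beta ✓
(iota, delta): iota before delta ✓
(iota, epsilon): iota before epsilon ✓
(iota, kappa): iota before kappa ✓
(iota, mu): iota before mu ✓
(iota, theta): iota before theta ✓
(kappa, delta): kappa before delta ✓
(kappa, epsilon): kappa before epsilon ✓
(kappa, theta): kappa before theta ✓
(mu, alpha): mu before alpha ✓
(mu, delta): mu before delta ✓
(mu, epsilon): mu before epsilon ✓
(mu, theta): mu before theta ✓
Count: 20.

20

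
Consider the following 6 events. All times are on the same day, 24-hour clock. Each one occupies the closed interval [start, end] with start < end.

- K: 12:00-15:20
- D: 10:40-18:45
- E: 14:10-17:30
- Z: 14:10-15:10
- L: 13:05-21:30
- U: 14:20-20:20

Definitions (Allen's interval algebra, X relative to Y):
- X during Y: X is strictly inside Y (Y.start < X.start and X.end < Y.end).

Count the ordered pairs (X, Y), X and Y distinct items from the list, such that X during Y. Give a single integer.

7

Checking all 30 ordered pairs for relation 'during'; matching pairs in alphabetical order:
(E, D): E during D ✓
(E, L): E during L ✓
(K, D): K during D ✓
(U, L): U during L ✓
(Z, D): Z during D ✓
(Z, K): Z during K ✓
(Z, L): Z during L ✓
Count: 7.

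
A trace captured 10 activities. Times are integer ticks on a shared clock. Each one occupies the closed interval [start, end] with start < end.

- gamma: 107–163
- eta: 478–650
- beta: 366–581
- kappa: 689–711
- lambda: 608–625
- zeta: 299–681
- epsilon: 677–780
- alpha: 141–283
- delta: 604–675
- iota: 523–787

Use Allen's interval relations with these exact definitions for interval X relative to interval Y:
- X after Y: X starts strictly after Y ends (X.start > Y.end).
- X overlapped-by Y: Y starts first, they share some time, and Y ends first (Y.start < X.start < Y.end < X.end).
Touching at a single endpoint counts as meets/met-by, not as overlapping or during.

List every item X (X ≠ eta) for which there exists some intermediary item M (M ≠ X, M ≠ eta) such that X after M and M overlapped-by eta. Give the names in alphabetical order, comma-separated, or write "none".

epsilon, kappa

Target eta = [478, 650].
Intermediaries M with M overlapped-by eta: delta, iota.
Via delta — items with X after delta: epsilon, kappa.
Via iota — items with X after iota: none.
Union: epsilon, kappa.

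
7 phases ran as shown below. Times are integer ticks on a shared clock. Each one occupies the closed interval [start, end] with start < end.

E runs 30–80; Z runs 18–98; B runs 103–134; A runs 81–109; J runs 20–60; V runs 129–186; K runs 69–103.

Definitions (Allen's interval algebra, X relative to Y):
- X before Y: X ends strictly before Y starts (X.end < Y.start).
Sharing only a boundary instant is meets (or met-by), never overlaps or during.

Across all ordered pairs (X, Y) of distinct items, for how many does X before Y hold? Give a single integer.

Checking all 42 ordered pairs for relation 'before'; matching pairs in alphabetical order:
(A, V): A before V ✓
(E, A): E before A ✓
(E, B): E before B ✓
(E, V): E before V ✓
(J, A): J before A ✓
(J, B): J before B ✓
(J, K): J before K ✓
(J, V): J before V ✓
(K, V): K before V ✓
(Z, B): Z before B ✓
(Z, V): Z before V ✓
Count: 11.

11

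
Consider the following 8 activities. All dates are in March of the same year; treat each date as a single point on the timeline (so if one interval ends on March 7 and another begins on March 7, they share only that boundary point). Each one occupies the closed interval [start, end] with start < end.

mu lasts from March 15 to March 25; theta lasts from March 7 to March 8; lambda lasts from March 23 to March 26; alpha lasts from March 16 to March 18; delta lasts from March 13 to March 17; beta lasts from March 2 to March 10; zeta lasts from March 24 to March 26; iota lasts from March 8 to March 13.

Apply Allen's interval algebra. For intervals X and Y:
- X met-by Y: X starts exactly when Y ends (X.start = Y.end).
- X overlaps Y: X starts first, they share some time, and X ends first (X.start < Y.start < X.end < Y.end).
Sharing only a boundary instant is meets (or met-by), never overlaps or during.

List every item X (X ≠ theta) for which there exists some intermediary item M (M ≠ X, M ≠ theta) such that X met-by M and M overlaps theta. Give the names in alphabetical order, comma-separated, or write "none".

Target theta = [March 7, March 8].
Intermediaries M with M overlaps theta: none.
Union: none.

none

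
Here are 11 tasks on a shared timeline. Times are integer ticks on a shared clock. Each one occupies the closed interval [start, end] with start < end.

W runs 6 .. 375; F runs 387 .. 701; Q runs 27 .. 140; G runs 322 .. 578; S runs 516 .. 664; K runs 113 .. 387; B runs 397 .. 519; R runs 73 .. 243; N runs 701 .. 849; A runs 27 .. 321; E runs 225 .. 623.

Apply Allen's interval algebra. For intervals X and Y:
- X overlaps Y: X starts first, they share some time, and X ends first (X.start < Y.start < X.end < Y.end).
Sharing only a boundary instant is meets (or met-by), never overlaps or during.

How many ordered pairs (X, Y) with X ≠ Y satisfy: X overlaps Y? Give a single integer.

16

Checking all 110 ordered pairs for relation 'overlaps'; matching pairs in alphabetical order:
(A, E): A overlaps E ✓
(A, K): A overlaps K ✓
(B, S): B overlaps S ✓
(E, F): E overlaps F ✓
(E, S): E overlaps S ✓
(G, F): G overlaps F ✓
(G, S): G overlaps S ✓
(K, E): K overlaps E ✓
(K, G): K overlaps G ✓
(Q, K): Q overlaps K ✓
(Q, R): Q overlaps R ✓
(R, E): R overlaps E ✓
(R, K): R overlaps K ✓
(W, E): W overlaps E ✓
(W, G): W overlaps G ✓
(W, K): W overlaps K ✓
Count: 16.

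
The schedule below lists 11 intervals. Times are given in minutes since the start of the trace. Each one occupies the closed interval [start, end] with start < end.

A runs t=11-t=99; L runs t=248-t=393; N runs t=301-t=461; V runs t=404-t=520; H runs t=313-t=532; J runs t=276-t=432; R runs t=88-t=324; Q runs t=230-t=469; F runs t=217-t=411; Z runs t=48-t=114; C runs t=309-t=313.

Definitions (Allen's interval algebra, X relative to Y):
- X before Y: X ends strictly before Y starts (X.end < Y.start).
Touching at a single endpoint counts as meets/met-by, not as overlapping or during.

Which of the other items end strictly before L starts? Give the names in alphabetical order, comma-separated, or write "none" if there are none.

A, Z

Target L = [t=248, t=393].
A [t=11, t=99] → before → yes.
C [t=309, t=313] → during → no.
F [t=217, t=411] → contains → no.
H [t=313, t=532] → overlapped-by → no.
J [t=276, t=432] → overlapped-by → no.
N [t=301, t=461] → overlapped-by → no.
Q [t=230, t=469] → contains → no.
R [t=88, t=324] → overlaps → no.
V [t=404, t=520] → after → no.
Z [t=48, t=114] → before → yes.
Result: A, Z.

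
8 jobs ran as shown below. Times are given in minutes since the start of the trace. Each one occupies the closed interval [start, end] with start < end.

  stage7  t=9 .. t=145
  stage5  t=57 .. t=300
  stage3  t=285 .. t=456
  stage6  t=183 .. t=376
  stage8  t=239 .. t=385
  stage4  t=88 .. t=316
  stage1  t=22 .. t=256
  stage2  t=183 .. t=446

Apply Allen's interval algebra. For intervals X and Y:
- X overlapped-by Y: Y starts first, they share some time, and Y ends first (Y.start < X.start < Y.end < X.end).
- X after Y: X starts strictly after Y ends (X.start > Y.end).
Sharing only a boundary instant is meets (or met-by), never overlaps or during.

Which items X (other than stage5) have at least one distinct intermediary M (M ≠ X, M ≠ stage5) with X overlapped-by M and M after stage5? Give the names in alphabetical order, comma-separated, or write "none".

Target stage5 = [t=57, t=300].
Intermediaries M with M after stage5: none.
Union: none.

none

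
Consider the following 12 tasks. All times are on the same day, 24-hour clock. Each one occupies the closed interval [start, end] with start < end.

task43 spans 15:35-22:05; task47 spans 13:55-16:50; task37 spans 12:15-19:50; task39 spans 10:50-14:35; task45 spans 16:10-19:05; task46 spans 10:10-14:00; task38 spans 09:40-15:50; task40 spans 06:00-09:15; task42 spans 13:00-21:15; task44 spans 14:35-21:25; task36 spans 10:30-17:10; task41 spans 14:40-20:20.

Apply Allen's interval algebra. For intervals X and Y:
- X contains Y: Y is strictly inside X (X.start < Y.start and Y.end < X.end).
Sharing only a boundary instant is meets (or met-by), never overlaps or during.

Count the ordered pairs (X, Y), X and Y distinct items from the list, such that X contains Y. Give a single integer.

13

Checking all 132 ordered pairs for relation 'contains'; matching pairs in alphabetical order:
(task36, task39): task36 contains task39 ✓
(task36, task47): task36 contains task47 ✓
(task37, task45): task37 contains task45 ✓
(task37, task47): task37 contains task47 ✓
(task38, task39): task38 contains task39 ✓
(task38, task46): task38 contains task46 ✓
(task41, task45): task41 contains task45 ✓
(task42, task41): task42 contains task41 ✓
(task42, task45): task42 contains task45 ✓
(task42, task47): task42 contains task47 ✓
(task43, task45): task43 contains task45 ✓
(task44, task41): task44 contains task41 ✓
(task44, task45): task44 contains task45 ✓
Count: 13.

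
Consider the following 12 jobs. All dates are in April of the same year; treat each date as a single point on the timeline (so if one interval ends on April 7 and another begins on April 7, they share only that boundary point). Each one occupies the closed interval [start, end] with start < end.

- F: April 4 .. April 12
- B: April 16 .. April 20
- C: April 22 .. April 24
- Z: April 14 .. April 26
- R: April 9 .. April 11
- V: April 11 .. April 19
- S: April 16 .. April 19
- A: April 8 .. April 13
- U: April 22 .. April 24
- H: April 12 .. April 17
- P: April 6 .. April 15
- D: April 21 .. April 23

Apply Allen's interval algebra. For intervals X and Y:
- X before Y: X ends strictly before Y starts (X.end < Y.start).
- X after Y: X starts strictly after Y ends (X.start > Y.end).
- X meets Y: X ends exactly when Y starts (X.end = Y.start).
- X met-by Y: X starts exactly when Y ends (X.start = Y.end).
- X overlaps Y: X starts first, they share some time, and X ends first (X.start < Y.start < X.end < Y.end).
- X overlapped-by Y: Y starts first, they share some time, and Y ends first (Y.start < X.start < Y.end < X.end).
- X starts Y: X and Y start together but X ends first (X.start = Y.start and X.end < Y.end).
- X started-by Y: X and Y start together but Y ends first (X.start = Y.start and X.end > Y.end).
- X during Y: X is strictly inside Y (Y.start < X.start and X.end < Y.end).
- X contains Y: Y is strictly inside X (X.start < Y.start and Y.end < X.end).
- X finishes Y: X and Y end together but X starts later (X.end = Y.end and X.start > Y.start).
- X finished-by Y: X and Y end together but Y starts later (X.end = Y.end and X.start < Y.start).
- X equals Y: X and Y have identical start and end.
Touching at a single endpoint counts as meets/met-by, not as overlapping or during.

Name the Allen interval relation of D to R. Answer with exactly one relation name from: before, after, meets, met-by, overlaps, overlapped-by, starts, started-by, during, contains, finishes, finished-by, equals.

after

D = [April 21, April 23]; R = [April 9, April 11].
Compare endpoints: D.start > R.start, D.start > R.end, D.end > R.start, D.end > R.end.
That pattern is 'after'.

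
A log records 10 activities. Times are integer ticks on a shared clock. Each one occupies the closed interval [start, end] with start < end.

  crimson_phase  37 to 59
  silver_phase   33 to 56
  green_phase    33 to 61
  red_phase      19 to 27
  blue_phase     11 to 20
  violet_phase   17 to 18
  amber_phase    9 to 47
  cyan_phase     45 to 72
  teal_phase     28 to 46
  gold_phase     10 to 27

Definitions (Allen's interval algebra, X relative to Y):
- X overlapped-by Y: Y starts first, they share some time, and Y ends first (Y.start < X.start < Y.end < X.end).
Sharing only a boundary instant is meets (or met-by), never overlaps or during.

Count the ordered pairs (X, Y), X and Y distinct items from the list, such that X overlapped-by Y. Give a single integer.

Checking all 90 ordered pairs for relation 'overlapped-by'; matching pairs in alphabetical order:
(crimson_phase, amber_phase): crimson_phase overlapped-by amber_phase ✓
(crimson_phase, silver_phase): crimson_phase overlapped-by silver_phase ✓
(crimson_phase, teal_phase): crimson_phase overlapped-by teal_phase ✓
(cyan_phase, amber_phase): cyan_phase overlapped-by amber_phase ✓
(cyan_phase, crimson_phase): cyan_phase overlapped-by crimson_phase ✓
(cyan_phase, green_phase): cyan_phase overlapped-by green_phase ✓
(cyan_phase, silver_phase): cyan_phase overlapped-by silver_phase ✓
(cyan_phase, teal_phase): cyan_phase overlapped-by teal_phase ✓
(green_phase, amber_phase): green_phase overlapped-by amber_phase ✓
(green_phase, teal_phase): green_phase overlapped-by teal_phase ✓
(red_phase, blue_phase): red_phase overlapped-by blue_phase ✓
(silver_phase, amber_phase): silver_phase overlapped-by amber_phase ✓
(silver_phase, teal_phase): silver_phase overlapped-by teal_phase ✓
Count: 13.

13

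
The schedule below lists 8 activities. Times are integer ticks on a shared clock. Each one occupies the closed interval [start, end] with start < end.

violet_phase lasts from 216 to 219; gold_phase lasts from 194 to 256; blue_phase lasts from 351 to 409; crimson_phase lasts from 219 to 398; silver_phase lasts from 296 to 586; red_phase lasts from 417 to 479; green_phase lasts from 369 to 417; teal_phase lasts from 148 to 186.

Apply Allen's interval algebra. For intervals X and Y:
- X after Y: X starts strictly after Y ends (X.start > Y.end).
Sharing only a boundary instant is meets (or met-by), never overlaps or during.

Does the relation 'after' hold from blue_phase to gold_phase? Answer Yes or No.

Yes

blue_phase = [351, 409], gold_phase = [194, 256].
Actual relation of blue_phase to gold_phase: after.
Asked whether 'after' holds → Yes.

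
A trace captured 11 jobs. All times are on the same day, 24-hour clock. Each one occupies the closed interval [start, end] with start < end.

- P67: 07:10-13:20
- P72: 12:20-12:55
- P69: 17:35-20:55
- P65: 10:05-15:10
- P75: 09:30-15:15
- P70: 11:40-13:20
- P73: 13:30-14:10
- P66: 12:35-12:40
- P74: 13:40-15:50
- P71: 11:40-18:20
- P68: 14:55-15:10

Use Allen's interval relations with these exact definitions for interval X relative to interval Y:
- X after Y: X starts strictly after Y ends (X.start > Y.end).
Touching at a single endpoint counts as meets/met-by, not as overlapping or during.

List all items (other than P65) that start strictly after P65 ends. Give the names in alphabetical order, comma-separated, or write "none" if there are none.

Target P65 = [10:05, 15:10].
P66 [12:35, 12:40] → during → no.
P67 [07:10, 13:20] → overlaps → no.
P68 [14:55, 15:10] → finishes → no.
P69 [17:35, 20:55] → after → yes.
P70 [11:40, 13:20] → during → no.
P71 [11:40, 18:20] → overlapped-by → no.
P72 [12:20, 12:55] → during → no.
P73 [13:30, 14:10] → during → no.
P74 [13:40, 15:50] → overlapped-by → no.
P75 [09:30, 15:15] → contains → no.
Result: P69.

P69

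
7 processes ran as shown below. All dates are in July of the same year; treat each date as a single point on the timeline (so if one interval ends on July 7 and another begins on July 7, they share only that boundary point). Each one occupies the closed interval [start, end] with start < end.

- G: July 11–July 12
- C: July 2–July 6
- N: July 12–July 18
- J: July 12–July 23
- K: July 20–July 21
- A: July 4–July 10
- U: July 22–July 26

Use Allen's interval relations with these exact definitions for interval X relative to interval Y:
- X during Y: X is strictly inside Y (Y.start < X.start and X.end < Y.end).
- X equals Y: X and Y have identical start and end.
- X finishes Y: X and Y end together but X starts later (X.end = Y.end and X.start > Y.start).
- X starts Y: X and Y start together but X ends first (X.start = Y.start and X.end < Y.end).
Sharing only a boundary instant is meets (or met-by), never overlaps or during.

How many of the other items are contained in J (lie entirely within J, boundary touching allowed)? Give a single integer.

Target J = [July 12, July 23].
A [July 4, July 10] → before → no.
C [July 2, July 6] → before → no.
G [July 11, July 12] → meets → no.
K [July 20, July 21] → during → counts.
N [July 12, July 18] → starts → counts.
U [July 22, July 26] → overlapped-by → no.
Total: 2.

2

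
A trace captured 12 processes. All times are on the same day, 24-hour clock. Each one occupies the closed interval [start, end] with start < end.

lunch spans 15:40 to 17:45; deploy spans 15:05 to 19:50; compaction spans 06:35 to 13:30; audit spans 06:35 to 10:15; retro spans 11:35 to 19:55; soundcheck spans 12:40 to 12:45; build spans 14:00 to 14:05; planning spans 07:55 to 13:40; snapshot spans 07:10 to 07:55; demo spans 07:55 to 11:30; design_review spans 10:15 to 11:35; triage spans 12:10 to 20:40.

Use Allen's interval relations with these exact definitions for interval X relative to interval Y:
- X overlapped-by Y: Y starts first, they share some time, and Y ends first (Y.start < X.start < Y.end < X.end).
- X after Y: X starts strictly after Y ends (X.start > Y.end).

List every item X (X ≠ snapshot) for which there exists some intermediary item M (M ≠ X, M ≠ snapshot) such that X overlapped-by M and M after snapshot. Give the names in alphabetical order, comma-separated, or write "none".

Target snapshot = [07:10, 07:55].
Intermediaries M with M after snapshot: build, deploy, design_review, lunch, retro, soundcheck, triage.
Via build — items with X overlapped-by build: none.
Via deploy — items with X overlapped-by deploy: none.
Via design_review — items with X overlapped-by design_review: none.
Via lunch — items with X overlapped-by lunch: none.
Via retro — items with X overlapped-by retro: triage.
Via soundcheck — items with X overlapped-by soundcheck: none.
Via triage — items with X overlapped-by triage: none.
Union: triage.

triage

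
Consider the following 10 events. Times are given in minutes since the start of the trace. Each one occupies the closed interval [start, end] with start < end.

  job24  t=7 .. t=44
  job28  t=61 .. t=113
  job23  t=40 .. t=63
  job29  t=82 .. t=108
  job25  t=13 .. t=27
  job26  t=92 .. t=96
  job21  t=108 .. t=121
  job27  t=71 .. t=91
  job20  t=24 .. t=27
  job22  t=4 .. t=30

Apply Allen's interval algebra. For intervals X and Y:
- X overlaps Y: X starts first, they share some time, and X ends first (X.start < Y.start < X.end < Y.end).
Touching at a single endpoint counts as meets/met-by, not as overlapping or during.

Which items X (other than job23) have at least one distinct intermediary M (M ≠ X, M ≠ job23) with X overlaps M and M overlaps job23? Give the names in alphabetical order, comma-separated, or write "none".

job22

Target job23 = [t=40, t=63].
Intermediaries M with M overlaps job23: job24.
Via job24 — items with X overlaps job24: job22.
Union: job22.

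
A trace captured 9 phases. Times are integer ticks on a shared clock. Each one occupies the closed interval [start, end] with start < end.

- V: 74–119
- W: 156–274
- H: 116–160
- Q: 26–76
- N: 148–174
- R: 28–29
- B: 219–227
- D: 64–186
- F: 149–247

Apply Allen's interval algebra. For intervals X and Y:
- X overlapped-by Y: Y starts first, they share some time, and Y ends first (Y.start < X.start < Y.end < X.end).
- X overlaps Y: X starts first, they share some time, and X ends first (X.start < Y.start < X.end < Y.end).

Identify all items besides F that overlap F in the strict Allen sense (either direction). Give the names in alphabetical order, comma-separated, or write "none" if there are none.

D, H, N, W

Target F = [149, 247].
B [219, 227] → during → no.
D [64, 186] → overlaps → yes.
H [116, 160] → overlaps → yes.
N [148, 174] → overlaps → yes.
Q [26, 76] → before → no.
R [28, 29] → before → no.
V [74, 119] → before → no.
W [156, 274] → overlapped-by → yes.
Result: D, H, N, W.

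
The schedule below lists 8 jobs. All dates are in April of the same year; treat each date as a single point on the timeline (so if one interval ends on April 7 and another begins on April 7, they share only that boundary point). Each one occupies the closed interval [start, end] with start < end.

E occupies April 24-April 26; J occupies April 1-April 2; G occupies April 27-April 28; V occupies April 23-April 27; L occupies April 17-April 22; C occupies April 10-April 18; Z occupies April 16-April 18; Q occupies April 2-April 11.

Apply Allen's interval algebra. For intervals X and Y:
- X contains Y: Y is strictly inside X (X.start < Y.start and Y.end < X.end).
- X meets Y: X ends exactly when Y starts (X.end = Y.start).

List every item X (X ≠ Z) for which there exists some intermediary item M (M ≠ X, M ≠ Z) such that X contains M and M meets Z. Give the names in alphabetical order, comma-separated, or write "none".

Target Z = [April 16, April 18].
Intermediaries M with M meets Z: none.
Union: none.

none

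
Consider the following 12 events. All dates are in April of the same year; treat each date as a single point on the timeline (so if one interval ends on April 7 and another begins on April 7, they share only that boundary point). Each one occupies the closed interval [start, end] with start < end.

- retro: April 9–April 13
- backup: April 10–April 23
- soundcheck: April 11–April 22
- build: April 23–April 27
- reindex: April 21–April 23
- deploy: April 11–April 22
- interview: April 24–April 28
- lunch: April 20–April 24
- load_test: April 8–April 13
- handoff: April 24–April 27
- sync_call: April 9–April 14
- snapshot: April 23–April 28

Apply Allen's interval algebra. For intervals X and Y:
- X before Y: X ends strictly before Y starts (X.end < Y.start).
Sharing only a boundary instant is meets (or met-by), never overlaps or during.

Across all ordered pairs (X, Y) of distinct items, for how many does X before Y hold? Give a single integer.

Checking all 132 ordered pairs for relation 'before'; matching pairs in alphabetical order:
(backup, handoff): backup before handoff ✓
(backup, interview): backup before interview ✓
(deploy, build): deploy before build ✓
(deploy, handoff): deploy before handoff ✓
(deploy, interview): deploy before interview ✓
(deploy, snapshot): deploy before snapshot ✓
(load_test, build): load_test before build ✓
(load_test, handoff): load_test before handoff ✓
(load_test, interview): load_test before interview ✓
(load_test, lunch): load_test before lunch ✓
(load_test, reindex): load_test before reindex ✓
(load_test, snapshot): load_test before snapshot ✓
(reindex, handoff): reindex before handoff ✓
(reindex, interview): reindex before interview ✓
(retro, build): retro before build ✓
(retro, handoff): retro before handoff ✓
(retro, interview): retro before interview ✓
(retro, lunch): retro before lunch ✓
(retro, reindex): retro before reindex ✓
(retro, snapshot): retro before snapshot ✓
(soundcheck, build): soundcheck before build ✓
(soundcheck, handoff): soundcheck before handoff ✓
(soundcheck, interview): soundcheck before interview ✓
(soundcheck, snapshot): soundcheck before snapshot ✓
... plus 6 further pairs not listed.
Count: 30.

30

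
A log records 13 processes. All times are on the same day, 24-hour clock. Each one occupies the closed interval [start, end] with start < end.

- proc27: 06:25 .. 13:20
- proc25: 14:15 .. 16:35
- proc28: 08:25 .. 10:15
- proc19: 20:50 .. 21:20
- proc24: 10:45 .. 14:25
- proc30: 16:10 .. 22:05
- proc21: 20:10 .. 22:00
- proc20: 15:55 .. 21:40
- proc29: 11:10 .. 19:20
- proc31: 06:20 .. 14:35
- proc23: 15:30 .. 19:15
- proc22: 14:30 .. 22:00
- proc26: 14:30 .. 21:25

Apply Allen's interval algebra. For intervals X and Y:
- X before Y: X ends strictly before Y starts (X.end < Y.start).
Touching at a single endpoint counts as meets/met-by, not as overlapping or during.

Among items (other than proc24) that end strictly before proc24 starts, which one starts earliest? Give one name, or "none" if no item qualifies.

Target proc24 = [10:45, 14:25].
proc19 [20:50, 21:20] → after → excluded.
proc20 [15:55, 21:40] → after → excluded.
proc21 [20:10, 22:00] → after → excluded.
proc22 [14:30, 22:00] → after → excluded.
proc23 [15:30, 19:15] → after → excluded.
proc25 [14:15, 16:35] → overlapped-by → excluded.
proc26 [14:30, 21:25] → after → excluded.
proc27 [06:25, 13:20] → overlaps → excluded.
proc28 [08:25, 10:15] → before → candidate.
proc29 [11:10, 19:20] → overlapped-by → excluded.
proc30 [16:10, 22:05] → after → excluded.
proc31 [06:20, 14:35] → contains → excluded.
Among candidates, earliest start is 08:25 → proc28.

proc28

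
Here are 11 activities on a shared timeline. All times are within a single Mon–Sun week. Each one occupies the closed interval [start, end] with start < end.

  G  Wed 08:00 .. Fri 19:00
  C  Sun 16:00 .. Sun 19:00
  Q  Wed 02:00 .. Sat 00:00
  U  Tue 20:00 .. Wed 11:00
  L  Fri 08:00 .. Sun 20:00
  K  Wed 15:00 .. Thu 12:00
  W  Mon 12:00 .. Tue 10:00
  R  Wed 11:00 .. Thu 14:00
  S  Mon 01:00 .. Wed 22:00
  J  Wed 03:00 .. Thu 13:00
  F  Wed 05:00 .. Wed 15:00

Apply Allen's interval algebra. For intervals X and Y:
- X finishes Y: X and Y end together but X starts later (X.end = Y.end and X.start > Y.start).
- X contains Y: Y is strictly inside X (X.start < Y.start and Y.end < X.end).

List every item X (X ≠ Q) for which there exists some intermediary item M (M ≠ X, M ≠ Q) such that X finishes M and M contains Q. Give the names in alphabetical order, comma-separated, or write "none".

none

Target Q = [Wed 02:00, Sat 00:00].
Intermediaries M with M contains Q: none.
Union: none.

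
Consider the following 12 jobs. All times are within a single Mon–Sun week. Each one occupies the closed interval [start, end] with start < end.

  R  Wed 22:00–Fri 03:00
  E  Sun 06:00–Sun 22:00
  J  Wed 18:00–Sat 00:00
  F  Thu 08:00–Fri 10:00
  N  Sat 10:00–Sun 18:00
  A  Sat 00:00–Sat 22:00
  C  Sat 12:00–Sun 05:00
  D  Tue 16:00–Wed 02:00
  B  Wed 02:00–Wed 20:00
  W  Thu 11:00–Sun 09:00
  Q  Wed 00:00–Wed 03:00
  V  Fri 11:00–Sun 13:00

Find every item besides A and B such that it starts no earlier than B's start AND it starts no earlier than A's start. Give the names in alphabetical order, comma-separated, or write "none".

C, E, N

Conditions: its start is no earlier than B's start (X.start >= Wed 02:00) AND its start is no earlier than A's start (X.start >= Sat 00:00).
C: start Sat 12:00 >= Wed 02:00? ✓; start Sat 12:00 >= Sat 00:00? ✓ → yes.
D: start Tue 16:00 >= Wed 02:00? ✗; start Tue 16:00 >= Sat 00:00? ✗ → no.
E: start Sun 06:00 >= Wed 02:00? ✓; start Sun 06:00 >= Sat 00:00? ✓ → yes.
F: start Thu 08:00 >= Wed 02:00? ✓; start Thu 08:00 >= Sat 00:00? ✗ → no.
J: start Wed 18:00 >= Wed 02:00? ✓; start Wed 18:00 >= Sat 00:00? ✗ → no.
N: start Sat 10:00 >= Wed 02:00? ✓; start Sat 10:00 >= Sat 00:00? ✓ → yes.
Q: start Wed 00:00 >= Wed 02:00? ✗; start Wed 00:00 >= Sat 00:00? ✗ → no.
R: start Wed 22:00 >= Wed 02:00? ✓; start Wed 22:00 >= Sat 00:00? ✗ → no.
V: start Fri 11:00 >= Wed 02:00? ✓; start Fri 11:00 >= Sat 00:00? ✗ → no.
W: start Thu 11:00 >= Wed 02:00? ✓; start Thu 11:00 >= Sat 00:00? ✗ → no.
Result: C, E, N.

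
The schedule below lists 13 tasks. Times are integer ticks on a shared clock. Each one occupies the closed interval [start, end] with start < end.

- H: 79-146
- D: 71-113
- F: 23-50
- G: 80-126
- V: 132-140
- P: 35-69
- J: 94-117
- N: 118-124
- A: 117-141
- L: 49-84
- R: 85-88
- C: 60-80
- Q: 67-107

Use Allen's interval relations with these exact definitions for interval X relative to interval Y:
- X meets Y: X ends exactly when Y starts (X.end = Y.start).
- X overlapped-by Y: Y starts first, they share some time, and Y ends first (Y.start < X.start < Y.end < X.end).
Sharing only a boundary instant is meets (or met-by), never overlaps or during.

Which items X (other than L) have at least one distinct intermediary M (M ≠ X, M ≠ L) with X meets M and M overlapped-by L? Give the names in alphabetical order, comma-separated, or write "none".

C

Target L = [49, 84].
Intermediaries M with M overlapped-by L: D, G, H, Q.
Via D — items with X meets D: none.
Via G — items with X meets G: C.
Via H — items with X meets H: none.
Via Q — items with X meets Q: none.
Union: C.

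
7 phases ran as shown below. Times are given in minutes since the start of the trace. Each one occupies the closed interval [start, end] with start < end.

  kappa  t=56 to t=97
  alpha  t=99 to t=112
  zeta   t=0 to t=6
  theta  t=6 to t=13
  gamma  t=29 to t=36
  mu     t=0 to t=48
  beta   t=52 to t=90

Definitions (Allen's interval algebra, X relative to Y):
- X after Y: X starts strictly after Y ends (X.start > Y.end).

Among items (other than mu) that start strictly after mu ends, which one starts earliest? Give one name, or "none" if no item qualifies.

Target mu = [t=0, t=48].
alpha [t=99, t=112] → after → candidate.
beta [t=52, t=90] → after → candidate.
gamma [t=29, t=36] → during → excluded.
kappa [t=56, t=97] → after → candidate.
theta [t=6, t=13] → during → excluded.
zeta [t=0, t=6] → starts → excluded.
Among candidates, earliest start is t=52 → beta.

beta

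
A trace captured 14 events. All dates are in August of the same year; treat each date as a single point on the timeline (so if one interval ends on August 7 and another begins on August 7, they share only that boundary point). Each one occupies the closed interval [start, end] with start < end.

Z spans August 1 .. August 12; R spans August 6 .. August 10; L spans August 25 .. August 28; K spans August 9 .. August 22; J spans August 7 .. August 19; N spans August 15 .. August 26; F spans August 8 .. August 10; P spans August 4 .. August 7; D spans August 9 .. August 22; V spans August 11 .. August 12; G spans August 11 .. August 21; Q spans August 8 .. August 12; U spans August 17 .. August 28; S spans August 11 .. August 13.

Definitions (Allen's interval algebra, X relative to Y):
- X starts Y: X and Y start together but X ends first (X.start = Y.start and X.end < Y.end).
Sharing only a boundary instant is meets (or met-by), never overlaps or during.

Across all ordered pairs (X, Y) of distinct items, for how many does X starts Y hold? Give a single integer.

Checking all 182 ordered pairs for relation 'starts'; matching pairs in alphabetical order:
(F, Q): F starts Q ✓
(S, G): S starts G ✓
(V, G): V starts G ✓
(V, S): V starts S ✓
Count: 4.

4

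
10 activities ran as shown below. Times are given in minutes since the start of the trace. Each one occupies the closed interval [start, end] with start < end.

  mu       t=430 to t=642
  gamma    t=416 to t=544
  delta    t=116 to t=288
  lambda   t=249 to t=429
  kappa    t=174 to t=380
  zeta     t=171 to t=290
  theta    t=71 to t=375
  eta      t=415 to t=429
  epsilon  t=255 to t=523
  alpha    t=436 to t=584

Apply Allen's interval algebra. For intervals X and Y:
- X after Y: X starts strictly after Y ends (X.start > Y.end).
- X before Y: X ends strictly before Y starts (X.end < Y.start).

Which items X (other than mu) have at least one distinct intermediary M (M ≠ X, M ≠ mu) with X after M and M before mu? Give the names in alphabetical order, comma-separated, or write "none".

alpha, eta, gamma

Target mu = [t=430, t=642].
Intermediaries M with M before mu: delta, eta, kappa, lambda, theta, zeta.
Via delta — items with X after delta: alpha, eta, gamma.
Via eta — items with X after eta: alpha.
Via kappa — items with X after kappa: alpha, eta, gamma.
Via lambda — items with X after lambda: alpha.
Via theta — items with X after theta: alpha, eta, gamma.
Via zeta — items with X after zeta: alpha, eta, gamma.
Union: alpha, eta, gamma.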